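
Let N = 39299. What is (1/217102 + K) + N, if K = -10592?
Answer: 6232347115/217102 ≈ 28707.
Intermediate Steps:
(1/217102 + K) + N = (1/217102 - 10592) + 39299 = -2299544383/217102 + 39299 = 6232347115/217102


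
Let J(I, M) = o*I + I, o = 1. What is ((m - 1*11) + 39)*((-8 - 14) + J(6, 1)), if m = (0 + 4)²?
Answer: -440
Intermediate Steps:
m = 16 (m = 4² = 16)
J(I, M) = 2*I (J(I, M) = 1*I + I = I + I = 2*I)
((m - 1*11) + 39)*((-8 - 14) + J(6, 1)) = ((16 - 1*11) + 39)*((-8 - 14) + 2*6) = ((16 - 11) + 39)*(-22 + 12) = (5 + 39)*(-10) = 44*(-10) = -440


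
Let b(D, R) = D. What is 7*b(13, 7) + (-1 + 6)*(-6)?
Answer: 61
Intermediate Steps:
7*b(13, 7) + (-1 + 6)*(-6) = 7*13 + (-1 + 6)*(-6) = 91 + 5*(-6) = 91 - 30 = 61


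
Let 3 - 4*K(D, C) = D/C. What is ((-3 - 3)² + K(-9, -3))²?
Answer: 1296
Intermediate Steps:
K(D, C) = ¾ - D/(4*C)
((-3 - 3)² + K(-9, -3))² = ((-3 - 3)² + (¼)*(-1*(-9) + 3*(-3))/(-3))² = ((-6)² + (¼)*(-⅓)*(9 - 9))² = (36 + (¼)*(-⅓)*0)² = (36 + 0)² = 36² = 1296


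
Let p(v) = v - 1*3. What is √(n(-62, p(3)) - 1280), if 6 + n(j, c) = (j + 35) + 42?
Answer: I*√1271 ≈ 35.651*I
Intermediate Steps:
p(v) = -3 + v (p(v) = v - 3 = -3 + v)
n(j, c) = 71 + j (n(j, c) = -6 + ((j + 35) + 42) = -6 + ((35 + j) + 42) = -6 + (77 + j) = 71 + j)
√(n(-62, p(3)) - 1280) = √((71 - 62) - 1280) = √(9 - 1280) = √(-1271) = I*√1271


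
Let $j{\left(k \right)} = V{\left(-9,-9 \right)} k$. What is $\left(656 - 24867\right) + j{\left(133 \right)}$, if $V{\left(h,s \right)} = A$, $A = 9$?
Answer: $-23014$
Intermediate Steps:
$V{\left(h,s \right)} = 9$
$j{\left(k \right)} = 9 k$
$\left(656 - 24867\right) + j{\left(133 \right)} = \left(656 - 24867\right) + 9 \cdot 133 = -24211 + 1197 = -23014$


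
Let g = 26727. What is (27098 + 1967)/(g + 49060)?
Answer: 29065/75787 ≈ 0.38351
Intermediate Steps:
(27098 + 1967)/(g + 49060) = (27098 + 1967)/(26727 + 49060) = 29065/75787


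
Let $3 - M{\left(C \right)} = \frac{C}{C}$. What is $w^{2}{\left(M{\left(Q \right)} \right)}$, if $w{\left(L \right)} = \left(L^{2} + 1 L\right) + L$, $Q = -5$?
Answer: $64$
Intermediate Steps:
$M{\left(C \right)} = 2$ ($M{\left(C \right)} = 3 - \frac{C}{C} = 3 - 1 = 2$)
$w{\left(L \right)} = L^{2} + 2 L$ ($w{\left(L \right)} = \left(L^{2} + L\right) + L = \left(L + L^{2}\right) + L = L^{2} + 2 L$)
$w^{2}{\left(M{\left(Q \right)} \right)} = \left(2 \left(2 + 2\right)\right)^{2} = \left(2 \cdot 4\right)^{2} = 8^{2} = 64$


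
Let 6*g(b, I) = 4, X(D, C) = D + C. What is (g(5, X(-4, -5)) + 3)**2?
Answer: 121/9 ≈ 13.444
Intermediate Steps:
X(D, C) = C + D
g(b, I) = 2/3 (g(b, I) = (1/6)*4 = 2/3)
(g(5, X(-4, -5)) + 3)**2 = (2/3 + 3)**2 = (11/3)**2 = 121/9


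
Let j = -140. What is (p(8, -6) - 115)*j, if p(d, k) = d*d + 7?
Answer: 6160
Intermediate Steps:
p(d, k) = 7 + d² (p(d, k) = d² + 7 = 7 + d²)
(p(8, -6) - 115)*j = ((7 + 8²) - 115)*(-140) = ((7 + 64) - 115)*(-140) = (71 - 115)*(-140) = -44*(-140) = 6160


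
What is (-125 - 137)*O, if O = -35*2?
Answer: 18340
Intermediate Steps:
O = -70
(-125 - 137)*O = (-125 - 137)*(-70) = -262*(-70) = 18340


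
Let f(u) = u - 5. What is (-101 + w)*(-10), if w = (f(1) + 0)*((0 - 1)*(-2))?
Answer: 1090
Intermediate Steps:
f(u) = -5 + u
w = -8 (w = ((-5 + 1) + 0)*((0 - 1)*(-2)) = (-4 + 0)*(-1*(-2)) = -4*2 = -8)
(-101 + w)*(-10) = (-101 - 8)*(-10) = -109*(-10) = 1090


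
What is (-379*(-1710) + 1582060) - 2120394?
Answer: 109756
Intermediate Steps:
(-379*(-1710) + 1582060) - 2120394 = (648090 + 1582060) - 2120394 = 2230150 - 2120394 = 109756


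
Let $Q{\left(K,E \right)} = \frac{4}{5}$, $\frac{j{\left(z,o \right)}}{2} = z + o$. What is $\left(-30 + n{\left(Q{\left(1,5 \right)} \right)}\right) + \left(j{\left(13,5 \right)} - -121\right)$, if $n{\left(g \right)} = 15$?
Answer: $142$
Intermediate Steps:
$j{\left(z,o \right)} = 2 o + 2 z$ ($j{\left(z,o \right)} = 2 \left(z + o\right) = 2 \left(o + z\right) = 2 o + 2 z$)
$Q{\left(K,E \right)} = \frac{4}{5}$ ($Q{\left(K,E \right)} = 4 \cdot \frac{1}{5} = \frac{4}{5}$)
$\left(-30 + n{\left(Q{\left(1,5 \right)} \right)}\right) + \left(j{\left(13,5 \right)} - -121\right) = \left(-30 + 15\right) + \left(\left(2 \cdot 5 + 2 \cdot 13\right) - -121\right) = -15 + \left(\left(10 + 26\right) + 121\right) = -15 + \left(36 + 121\right) = -15 + 157 = 142$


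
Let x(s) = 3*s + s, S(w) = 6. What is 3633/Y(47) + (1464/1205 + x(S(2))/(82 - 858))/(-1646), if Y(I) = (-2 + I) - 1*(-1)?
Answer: 174739087338/2212516165 ≈ 78.978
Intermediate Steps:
Y(I) = -1 + I (Y(I) = (-2 + I) + 1 = -1 + I)
x(s) = 4*s
3633/Y(47) + (1464/1205 + x(S(2))/(82 - 858))/(-1646) = 3633/(-1 + 47) + (1464/1205 + (4*6)/(82 - 858))/(-1646) = 3633/46 + (1464*(1/1205) + 24/(-776))*(-1/1646) = 3633*(1/46) + (1464/1205 + 24*(-1/776))*(-1/1646) = 3633/46 + (1464/1205 - 3/97)*(-1/1646) = 3633/46 + (138393/116885)*(-1/1646) = 3633/46 - 138393/192392710 = 174739087338/2212516165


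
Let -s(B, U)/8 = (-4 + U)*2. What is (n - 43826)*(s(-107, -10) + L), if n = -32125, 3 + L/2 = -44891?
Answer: 6802475364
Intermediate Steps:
L = -89788 (L = -6 + 2*(-44891) = -6 - 89782 = -89788)
s(B, U) = 64 - 16*U (s(B, U) = -8*(-4 + U)*2 = -8*(-8 + 2*U) = 64 - 16*U)
(n - 43826)*(s(-107, -10) + L) = (-32125 - 43826)*((64 - 16*(-10)) - 89788) = -75951*((64 + 160) - 89788) = -75951*(224 - 89788) = -75951*(-89564) = 6802475364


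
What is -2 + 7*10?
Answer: 68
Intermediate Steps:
-2 + 7*10 = -2 + 70 = 68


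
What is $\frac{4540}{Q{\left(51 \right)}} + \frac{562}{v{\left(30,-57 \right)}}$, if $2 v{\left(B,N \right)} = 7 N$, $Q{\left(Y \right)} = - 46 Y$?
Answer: $- \frac{741394}{156009} \approx -4.7523$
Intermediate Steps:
$v{\left(B,N \right)} = \frac{7 N}{2}$
$\frac{4540}{Q{\left(51 \right)}} + \frac{562}{v{\left(30,-57 \right)}} = \frac{4540}{\left(-46\right) 51} + \frac{562}{\frac{7}{2} \left(-57\right)} = \frac{4540}{-2346} + \frac{562}{- \frac{399}{2}} = 4540 \left(- \frac{1}{2346}\right) + 562 \left(- \frac{2}{399}\right) = - \frac{2270}{1173} - \frac{1124}{399} = - \frac{741394}{156009}$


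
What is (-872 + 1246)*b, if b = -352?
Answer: -131648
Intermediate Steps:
(-872 + 1246)*b = (-872 + 1246)*(-352) = 374*(-352) = -131648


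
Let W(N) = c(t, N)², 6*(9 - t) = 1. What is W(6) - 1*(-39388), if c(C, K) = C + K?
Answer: 1425889/36 ≈ 39608.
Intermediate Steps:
t = 53/6 (t = 9 - ⅙*1 = 9 - ⅙ = 53/6 ≈ 8.8333)
W(N) = (53/6 + N)²
W(6) - 1*(-39388) = (53 + 6*6)²/36 - 1*(-39388) = (53 + 36)²/36 + 39388 = (1/36)*89² + 39388 = (1/36)*7921 + 39388 = 7921/36 + 39388 = 1425889/36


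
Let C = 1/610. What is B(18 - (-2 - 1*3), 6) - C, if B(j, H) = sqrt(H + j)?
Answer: -1/610 + sqrt(29) ≈ 5.3835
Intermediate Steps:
C = 1/610 ≈ 0.0016393
B(18 - (-2 - 1*3), 6) - C = sqrt(6 + (18 - (-2 - 1*3))) - 1*1/610 = sqrt(6 + (18 - (-2 - 3))) - 1/610 = sqrt(6 + (18 - 1*(-5))) - 1/610 = sqrt(6 + (18 + 5)) - 1/610 = sqrt(6 + 23) - 1/610 = sqrt(29) - 1/610 = -1/610 + sqrt(29)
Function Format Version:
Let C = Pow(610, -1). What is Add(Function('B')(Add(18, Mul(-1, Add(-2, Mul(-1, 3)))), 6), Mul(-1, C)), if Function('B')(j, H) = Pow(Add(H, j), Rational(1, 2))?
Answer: Add(Rational(-1, 610), Pow(29, Rational(1, 2))) ≈ 5.3835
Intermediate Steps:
C = Rational(1, 610) ≈ 0.0016393
Add(Function('B')(Add(18, Mul(-1, Add(-2, Mul(-1, 3)))), 6), Mul(-1, C)) = Add(Pow(Add(6, Add(18, Mul(-1, Add(-2, Mul(-1, 3))))), Rational(1, 2)), Mul(-1, Rational(1, 610))) = Add(Pow(Add(6, Add(18, Mul(-1, Add(-2, -3)))), Rational(1, 2)), Rational(-1, 610)) = Add(Pow(Add(6, Add(18, Mul(-1, -5))), Rational(1, 2)), Rational(-1, 610)) = Add(Pow(Add(6, Add(18, 5)), Rational(1, 2)), Rational(-1, 610)) = Add(Pow(Add(6, 23), Rational(1, 2)), Rational(-1, 610)) = Add(Pow(29, Rational(1, 2)), Rational(-1, 610)) = Add(Rational(-1, 610), Pow(29, Rational(1, 2)))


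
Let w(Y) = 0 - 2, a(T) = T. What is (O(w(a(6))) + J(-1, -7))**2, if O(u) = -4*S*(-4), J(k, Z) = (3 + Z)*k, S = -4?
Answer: 3600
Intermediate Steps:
w(Y) = -2
J(k, Z) = k*(3 + Z)
O(u) = -64 (O(u) = -4*(-4)*(-4) = 16*(-4) = -64)
(O(w(a(6))) + J(-1, -7))**2 = (-64 - (3 - 7))**2 = (-64 - 1*(-4))**2 = (-64 + 4)**2 = (-60)**2 = 3600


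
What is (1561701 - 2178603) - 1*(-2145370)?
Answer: 1528468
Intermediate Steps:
(1561701 - 2178603) - 1*(-2145370) = -616902 + 2145370 = 1528468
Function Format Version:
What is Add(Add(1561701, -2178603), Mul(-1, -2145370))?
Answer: 1528468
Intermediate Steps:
Add(Add(1561701, -2178603), Mul(-1, -2145370)) = Add(-616902, 2145370) = 1528468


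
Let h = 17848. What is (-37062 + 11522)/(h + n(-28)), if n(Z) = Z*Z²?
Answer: 6385/1026 ≈ 6.2232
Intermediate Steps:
n(Z) = Z³
(-37062 + 11522)/(h + n(-28)) = (-37062 + 11522)/(17848 + (-28)³) = -25540/(17848 - 21952) = -25540/(-4104) = -25540*(-1/4104) = 6385/1026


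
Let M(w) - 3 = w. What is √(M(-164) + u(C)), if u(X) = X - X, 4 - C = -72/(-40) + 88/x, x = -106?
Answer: I*√161 ≈ 12.689*I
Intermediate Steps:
M(w) = 3 + w
C = 803/265 (C = 4 - (-72/(-40) + 88/(-106)) = 4 - (-72*(-1/40) + 88*(-1/106)) = 4 - (9/5 - 44/53) = 4 - 1*257/265 = 4 - 257/265 = 803/265 ≈ 3.0302)
u(X) = 0
√(M(-164) + u(C)) = √((3 - 164) + 0) = √(-161 + 0) = √(-161) = I*√161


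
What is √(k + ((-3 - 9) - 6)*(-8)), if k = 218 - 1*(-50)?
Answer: 2*√103 ≈ 20.298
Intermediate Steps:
k = 268 (k = 218 + 50 = 268)
√(k + ((-3 - 9) - 6)*(-8)) = √(268 + ((-3 - 9) - 6)*(-8)) = √(268 + (-12 - 6)*(-8)) = √(268 - 18*(-8)) = √(268 + 144) = √412 = 2*√103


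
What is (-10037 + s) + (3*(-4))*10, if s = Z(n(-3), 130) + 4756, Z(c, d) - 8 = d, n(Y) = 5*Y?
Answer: -5263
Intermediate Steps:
Z(c, d) = 8 + d
s = 4894 (s = (8 + 130) + 4756 = 138 + 4756 = 4894)
(-10037 + s) + (3*(-4))*10 = (-10037 + 4894) + (3*(-4))*10 = -5143 - 12*10 = -5143 - 120 = -5263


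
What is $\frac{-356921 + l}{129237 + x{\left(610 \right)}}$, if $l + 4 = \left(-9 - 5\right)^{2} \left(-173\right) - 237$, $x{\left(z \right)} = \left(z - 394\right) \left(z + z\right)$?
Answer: $- \frac{391070}{392757} \approx -0.9957$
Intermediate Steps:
$x{\left(z \right)} = 2 z \left(-394 + z\right)$ ($x{\left(z \right)} = \left(-394 + z\right) 2 z = 2 z \left(-394 + z\right)$)
$l = -34149$ ($l = -4 + \left(\left(-9 - 5\right)^{2} \left(-173\right) - 237\right) = -4 + \left(\left(-14\right)^{2} \left(-173\right) - 237\right) = -4 + \left(196 \left(-173\right) - 237\right) = -4 - 34145 = -34149$)
$\frac{-356921 + l}{129237 + x{\left(610 \right)}} = \frac{-356921 - 34149}{129237 + 2 \cdot 610 \left(-394 + 610\right)} = - \frac{391070}{129237 + 2 \cdot 610 \cdot 216} = - \frac{391070}{129237 + 263520} = - \frac{391070}{392757}$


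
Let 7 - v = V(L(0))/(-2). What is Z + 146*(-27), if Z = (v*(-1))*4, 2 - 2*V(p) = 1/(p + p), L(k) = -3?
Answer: -23833/6 ≈ -3972.2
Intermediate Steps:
V(p) = 1 - 1/(4*p) (V(p) = 1 - 1/(2*(p + p)) = 1 - 1/(2*p)/2 = 1 - 1/(4*p))
v = 181/24 (v = 7 - (-1/4 - 3)/(-3)/(-2) = 7 - (-1/3*(-13/4))*(-1)/2 = 7 - 13*(-1)/(12*2) = 7 - 1*(-13/24) = 7 + 13/24 = 181/24 ≈ 7.5417)
Z = -181/6 (Z = ((181/24)*(-1))*4 = -181/24*4 = -181/6 ≈ -30.167)
Z + 146*(-27) = -181/6 + 146*(-27) = -181/6 - 3942 = -23833/6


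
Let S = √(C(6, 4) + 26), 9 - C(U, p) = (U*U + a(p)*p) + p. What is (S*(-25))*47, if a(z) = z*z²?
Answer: -3525*I*√29 ≈ -18983.0*I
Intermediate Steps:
a(z) = z³
C(U, p) = 9 - p - U² - p⁴ (C(U, p) = 9 - ((U*U + p³*p) + p) = 9 - ((U² + p⁴) + p) = 9 - (p + U² + p⁴) = 9 + (-p - U² - p⁴) = 9 - p - U² - p⁴)
S = 3*I*√29 (S = √((9 - 1*4 - 1*6² - 1*4⁴) + 26) = √((9 - 4 - 1*36 - 1*256) + 26) = √((9 - 4 - 36 - 256) + 26) = √(-287 + 26) = √(-261) = 3*I*√29 ≈ 16.155*I)
(S*(-25))*47 = ((3*I*√29)*(-25))*47 = -75*I*√29*47 = -3525*I*√29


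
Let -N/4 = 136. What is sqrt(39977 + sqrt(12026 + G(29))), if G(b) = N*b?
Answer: sqrt(39977 + 25*I*sqrt(6)) ≈ 199.94 + 0.153*I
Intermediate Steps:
N = -544 (N = -4*136 = -544)
G(b) = -544*b
sqrt(39977 + sqrt(12026 + G(29))) = sqrt(39977 + sqrt(12026 - 544*29)) = sqrt(39977 + sqrt(12026 - 15776)) = sqrt(39977 + sqrt(-3750)) = sqrt(39977 + 25*I*sqrt(6))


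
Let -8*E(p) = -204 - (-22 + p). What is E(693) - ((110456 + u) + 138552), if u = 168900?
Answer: -3342389/8 ≈ -4.1780e+5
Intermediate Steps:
E(p) = 91/4 + p/8 (E(p) = -(-204 - (-22 + p))/8 = -(-204 + (22 - p))/8 = -(-182 - p)/8 = 91/4 + p/8)
E(693) - ((110456 + u) + 138552) = (91/4 + (⅛)*693) - ((110456 + 168900) + 138552) = (91/4 + 693/8) - (279356 + 138552) = 875/8 - 1*417908 = 875/8 - 417908 = -3342389/8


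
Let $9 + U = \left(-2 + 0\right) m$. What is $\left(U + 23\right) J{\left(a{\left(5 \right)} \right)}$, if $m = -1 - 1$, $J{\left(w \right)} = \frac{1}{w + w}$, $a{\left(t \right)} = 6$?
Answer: $\frac{3}{2} \approx 1.5$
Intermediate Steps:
$J{\left(w \right)} = \frac{1}{2 w}$
$m = -2$
$U = -5$ ($U = -9 + \left(-2 + 0\right) \left(-2\right) = -9 - -4 = -9 + 4 = -5$)
$\left(U + 23\right) J{\left(a{\left(5 \right)} \right)} = \left(-5 + 23\right) \frac{1}{2 \cdot 6} = 18 \cdot \frac{1}{2} \cdot \frac{1}{6} = 18 \cdot \frac{1}{12} = \frac{3}{2}$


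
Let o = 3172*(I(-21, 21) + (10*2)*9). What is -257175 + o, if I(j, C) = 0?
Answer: 313785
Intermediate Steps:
o = 570960 (o = 3172*(0 + (10*2)*9) = 3172*(0 + 20*9) = 3172*(0 + 180) = 3172*180 = 570960)
-257175 + o = -257175 + 570960 = 313785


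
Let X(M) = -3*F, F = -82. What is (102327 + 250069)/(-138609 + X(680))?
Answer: -352396/138363 ≈ -2.5469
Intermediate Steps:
X(M) = 246 (X(M) = -3*(-82) = 246)
(102327 + 250069)/(-138609 + X(680)) = (102327 + 250069)/(-138609 + 246) = 352396/(-138363) = 352396*(-1/138363) = -352396/138363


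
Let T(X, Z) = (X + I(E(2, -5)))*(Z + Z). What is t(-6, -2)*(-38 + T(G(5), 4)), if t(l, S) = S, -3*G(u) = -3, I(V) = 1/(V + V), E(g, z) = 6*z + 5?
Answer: 1508/25 ≈ 60.320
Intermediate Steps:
E(g, z) = 5 + 6*z
I(V) = 1/(2*V)
G(u) = 1 (G(u) = -⅓*(-3) = 1)
T(X, Z) = 2*Z*(-1/50 + X) (T(X, Z) = (X + 1/(2*(5 + 6*(-5))))*(Z + Z) = (X + 1/(2*(5 - 30)))*(2*Z) = (X + (½)/(-25))*(2*Z) = (X + (½)*(-1/25))*(2*Z) = (X - 1/50)*(2*Z) = (-1/50 + X)*(2*Z) = 2*Z*(-1/50 + X))
t(-6, -2)*(-38 + T(G(5), 4)) = -2*(-38 + (1/25)*4*(-1 + 50*1)) = -2*(-38 + (1/25)*4*(-1 + 50)) = -2*(-38 + (1/25)*4*49) = -2*(-38 + 196/25) = -2*(-754/25) = 1508/25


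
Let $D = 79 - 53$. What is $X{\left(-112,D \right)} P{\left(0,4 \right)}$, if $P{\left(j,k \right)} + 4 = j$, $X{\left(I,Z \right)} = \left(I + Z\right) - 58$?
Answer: $576$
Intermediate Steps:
$D = 26$ ($D = 79 - 53 = 26$)
$X{\left(I,Z \right)} = -58 + I + Z$
$P{\left(j,k \right)} = -4 + j$
$X{\left(-112,D \right)} P{\left(0,4 \right)} = \left(-58 - 112 + 26\right) \left(-4 + 0\right) = \left(-144\right) \left(-4\right) = 576$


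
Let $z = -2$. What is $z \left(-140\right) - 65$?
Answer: $215$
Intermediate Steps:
$z \left(-140\right) - 65 = \left(-2\right) \left(-140\right) - 65 = 280 - 65 = 215$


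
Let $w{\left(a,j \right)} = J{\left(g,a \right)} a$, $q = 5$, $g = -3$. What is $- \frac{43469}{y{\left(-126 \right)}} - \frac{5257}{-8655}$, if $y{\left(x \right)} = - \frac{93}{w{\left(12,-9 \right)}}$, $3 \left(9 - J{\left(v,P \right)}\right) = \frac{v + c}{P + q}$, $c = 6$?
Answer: $\frac{13455710647}{268305} \approx 50151.0$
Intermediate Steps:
$J{\left(v,P \right)} = 9 - \frac{6 + v}{3 \left(5 + P\right)}$ ($J{\left(v,P \right)} = 9 - \frac{\left(v + 6\right) \frac{1}{P + 5}}{3} = 9 - \frac{\left(6 + v\right) \frac{1}{5 + P}}{3} = 9 - \frac{\frac{1}{5 + P} \left(6 + v\right)}{3} = 9 - \frac{6 + v}{3 \left(5 + P\right)}$)
$w{\left(a,j \right)} = \frac{a \left(132 + 27 a\right)}{3 \left(5 + a\right)}$ ($w{\left(a,j \right)} = \frac{129 - -3 + 27 a}{3 \left(5 + a\right)} a = \frac{129 + 3 + 27 a}{3 \left(5 + a\right)} a = \frac{132 + 27 a}{3 \left(5 + a\right)} a = \frac{a \left(132 + 27 a\right)}{3 \left(5 + a\right)}$)
$y{\left(x \right)} = - \frac{527}{608}$ ($y{\left(x \right)} = - \frac{93}{12 \frac{1}{5 + 12} \left(44 + 9 \cdot 12\right)} = - \frac{93}{12 \cdot \frac{1}{17} \left(44 + 108\right)} = - \frac{93}{12 \cdot \frac{1}{17} \cdot 152} = - \frac{93}{\frac{1824}{17}} = \left(-93\right) \frac{17}{1824} = - \frac{527}{608}$)
$- \frac{43469}{y{\left(-126 \right)}} - \frac{5257}{-8655} = - \frac{43469}{- \frac{527}{608}} - \frac{5257}{-8655} = \left(-43469\right) \left(- \frac{608}{527}\right) - - \frac{5257}{8655} = \frac{1554656}{31} + \frac{5257}{8655} = \frac{13455710647}{268305}$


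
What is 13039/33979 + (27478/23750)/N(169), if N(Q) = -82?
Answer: 12229888769/33087051250 ≈ 0.36963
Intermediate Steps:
13039/33979 + (27478/23750)/N(169) = 13039/33979 + (27478/23750)/(-82) = 13039*(1/33979) + (27478*(1/23750))*(-1/82) = 13039/33979 + (13739/11875)*(-1/82) = 13039/33979 - 13739/973750 = 12229888769/33087051250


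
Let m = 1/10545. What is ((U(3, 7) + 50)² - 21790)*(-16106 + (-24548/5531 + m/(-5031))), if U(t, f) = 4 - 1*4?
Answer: 6079290311886565846/19562002083 ≈ 3.1077e+8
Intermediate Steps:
m = 1/10545 ≈ 9.4832e-5
U(t, f) = 0 (U(t, f) = 4 - 4 = 0)
((U(3, 7) + 50)² - 21790)*(-16106 + (-24548/5531 + m/(-5031))) = ((0 + 50)² - 21790)*(-16106 + (-24548/5531 + (1/10545)/(-5031))) = (50² - 21790)*(-16106 + (-24548*1/5531 + (1/10545)*(-1/5031))) = (2500 - 21790)*(-16106 + (-24548/5531 - 1/53051895)) = -19290*(-16106 - 1302317923991/293430031245) = -19290*(-4727286401155961/293430031245) = 6079290311886565846/19562002083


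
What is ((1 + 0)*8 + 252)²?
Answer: 67600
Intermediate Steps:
((1 + 0)*8 + 252)² = (1*8 + 252)² = (8 + 252)² = 260² = 67600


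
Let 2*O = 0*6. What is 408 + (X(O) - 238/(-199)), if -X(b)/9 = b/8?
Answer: 81430/199 ≈ 409.20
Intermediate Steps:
O = 0 (O = (0*6)/2 = (½)*0 = 0)
X(b) = -9*b/8
408 + (X(O) - 238/(-199)) = 408 + (-9/8*0 - 238/(-199)) = 408 + (0 - 238*(-1)/199) = 408 + (0 - 1*(-238/199)) = 408 + (0 + 238/199) = 408 + 238/199 = 81430/199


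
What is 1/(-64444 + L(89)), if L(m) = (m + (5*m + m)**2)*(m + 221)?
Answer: 1/88361506 ≈ 1.1317e-8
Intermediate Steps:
L(m) = (221 + m)*(m + 36*m**2) (L(m) = (m + (6*m)**2)*(221 + m) = (m + 36*m**2)*(221 + m) = (221 + m)*(m + 36*m**2))
1/(-64444 + L(89)) = 1/(-64444 + 89*(221 + 36*89**2 + 7957*89)) = 1/(-64444 + 89*(221 + 36*7921 + 708173)) = 1/(-64444 + 89*(221 + 285156 + 708173)) = 1/(-64444 + 89*993550) = 1/(-64444 + 88425950) = 1/88361506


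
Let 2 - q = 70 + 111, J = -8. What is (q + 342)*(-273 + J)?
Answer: -45803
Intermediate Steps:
q = -179 (q = 2 - (70 + 111) = 2 - 1*181 = 2 - 181 = -179)
(q + 342)*(-273 + J) = (-179 + 342)*(-273 - 8) = 163*(-281) = -45803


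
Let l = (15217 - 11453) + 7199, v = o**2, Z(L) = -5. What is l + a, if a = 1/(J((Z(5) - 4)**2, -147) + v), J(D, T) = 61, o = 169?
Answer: 313782987/28622 ≈ 10963.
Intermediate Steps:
v = 28561 (v = 169**2 = 28561)
a = 1/28622 (a = 1/(61 + 28561) = 1/28622 ≈ 3.4938e-5)
l = 10963 (l = 3764 + 7199 = 10963)
l + a = 10963 + 1/28622 = 313782987/28622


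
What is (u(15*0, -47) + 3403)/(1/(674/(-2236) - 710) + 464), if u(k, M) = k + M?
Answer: 1332528326/184234585 ≈ 7.2328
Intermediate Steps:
u(k, M) = M + k
(u(15*0, -47) + 3403)/(1/(674/(-2236) - 710) + 464) = ((-47 + 15*0) + 3403)/(1/(674/(-2236) - 710) + 464) = ((-47 + 0) + 3403)/(1/(674*(-1/2236) - 710) + 464) = (-47 + 3403)/(1/(-337/1118 - 710) + 464) = 3356/(1/(-794117/1118) + 464) = 3356/(-1118/794117 + 464) = 3356/(368469170/794117) = 3356*(794117/368469170) = 1332528326/184234585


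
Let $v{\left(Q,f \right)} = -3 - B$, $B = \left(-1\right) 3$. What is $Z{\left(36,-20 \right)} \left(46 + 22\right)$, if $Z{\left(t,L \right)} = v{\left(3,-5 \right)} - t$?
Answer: $-2448$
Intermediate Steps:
$B = -3$
$v{\left(Q,f \right)} = 0$ ($v{\left(Q,f \right)} = -3 - -3 = -3 + 3 = 0$)
$Z{\left(t,L \right)} = - t$ ($Z{\left(t,L \right)} = 0 - t = - t$)
$Z{\left(36,-20 \right)} \left(46 + 22\right) = \left(-1\right) 36 \left(46 + 22\right) = \left(-36\right) 68 = -2448$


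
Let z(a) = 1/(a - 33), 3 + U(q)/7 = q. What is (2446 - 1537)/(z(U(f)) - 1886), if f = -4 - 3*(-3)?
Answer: -5757/11945 ≈ -0.48196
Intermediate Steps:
f = 5 (f = -4 + 9 = 5)
U(q) = -21 + 7*q
z(a) = 1/(-33 + a)
(2446 - 1537)/(z(U(f)) - 1886) = (2446 - 1537)/(1/(-33 + (-21 + 7*5)) - 1886) = 909/(1/(-33 + (-21 + 35)) - 1886) = 909/(1/(-33 + 14) - 1886) = 909/(1/(-19) - 1886) = 909/(-1/19 - 1886) = 909/(-35835/19) = 909*(-19/35835) = -5757/11945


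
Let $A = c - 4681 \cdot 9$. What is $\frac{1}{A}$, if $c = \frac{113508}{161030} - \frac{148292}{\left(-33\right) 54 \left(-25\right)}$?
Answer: $- \frac{358694325}{15112374351893} \approx -2.3735 \cdot 10^{-5}$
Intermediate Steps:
$c = - \frac{941133968}{358694325}$ ($c = 113508 \cdot \frac{1}{161030} - \frac{148292}{\left(-1782\right) \left(-25\right)} = \frac{56754}{80515} - \frac{148292}{44550} = \frac{56754}{80515} - \frac{74146}{22275} = - \frac{941133968}{358694325} \approx -2.6238$)
$A = - \frac{15112374351893}{358694325}$ ($A = - \frac{941133968}{358694325} - 4681 \cdot 9 = - \frac{941133968}{358694325} - 42129 = - \frac{15112374351893}{358694325} \approx -42132.0$)
$\frac{1}{A} = \frac{1}{- \frac{15112374351893}{358694325}} = - \frac{358694325}{15112374351893}$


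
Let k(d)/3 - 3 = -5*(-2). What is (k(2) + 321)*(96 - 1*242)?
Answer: -52560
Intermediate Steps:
k(d) = 39 (k(d) = 9 + 3*(-5*(-2)) = 9 + 3*10 = 9 + 30 = 39)
(k(2) + 321)*(96 - 1*242) = (39 + 321)*(96 - 1*242) = 360*(96 - 242) = 360*(-146) = -52560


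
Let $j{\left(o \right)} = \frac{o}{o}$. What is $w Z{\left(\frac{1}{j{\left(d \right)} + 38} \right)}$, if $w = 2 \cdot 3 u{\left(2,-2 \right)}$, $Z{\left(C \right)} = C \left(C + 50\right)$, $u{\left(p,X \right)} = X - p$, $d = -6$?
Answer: $- \frac{15608}{507} \approx -30.785$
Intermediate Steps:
$j{\left(o \right)} = 1$
$Z{\left(C \right)} = C \left(50 + C\right)$
$w = -24$ ($w = 2 \cdot 3 \left(-2 - 2\right) = 6 \left(-2 - 2\right) = 6 \left(-4\right) = -24$)
$w Z{\left(\frac{1}{j{\left(d \right)} + 38} \right)} = - 24 \frac{50 + \frac{1}{1 + 38}}{1 + 38} = - 24 \frac{50 + \frac{1}{39}}{39} = - 24 \cdot \frac{1}{39} \cdot \frac{1951}{39} = \left(-24\right) \frac{1951}{1521} = - \frac{15608}{507}$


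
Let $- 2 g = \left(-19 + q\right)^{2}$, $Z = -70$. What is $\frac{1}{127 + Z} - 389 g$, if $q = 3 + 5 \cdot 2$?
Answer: $\frac{399115}{57} \approx 7002.0$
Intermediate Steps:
$q = 13$ ($q = 3 + 10 = 13$)
$g = -18$ ($g = - \frac{\left(-19 + 13\right)^{2}}{2} = - \frac{\left(-6\right)^{2}}{2} = \left(- \frac{1}{2}\right) 36 = -18$)
$\frac{1}{127 + Z} - 389 g = \frac{1}{127 - 70} - -7002 = \frac{1}{57} + 7002 = \frac{399115}{57}$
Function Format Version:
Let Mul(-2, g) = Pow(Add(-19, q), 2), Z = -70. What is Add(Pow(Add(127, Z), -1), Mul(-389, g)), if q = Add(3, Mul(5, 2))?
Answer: Rational(399115, 57) ≈ 7002.0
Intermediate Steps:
q = 13 (q = Add(3, 10) = 13)
g = -18 (g = Mul(Rational(-1, 2), Pow(Add(-19, 13), 2)) = Mul(Rational(-1, 2), Pow(-6, 2)) = Mul(Rational(-1, 2), 36) = -18)
Add(Pow(Add(127, Z), -1), Mul(-389, g)) = Add(Pow(Add(127, -70), -1), Mul(-389, -18)) = Add(Pow(57, -1), 7002) = Add(Rational(1, 57), 7002) = Rational(399115, 57)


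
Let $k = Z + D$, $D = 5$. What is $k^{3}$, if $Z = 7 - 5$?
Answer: $343$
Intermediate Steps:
$Z = 2$
$k = 7$ ($k = 2 + 5 = 7$)
$k^{3} = 7^{3} = 343$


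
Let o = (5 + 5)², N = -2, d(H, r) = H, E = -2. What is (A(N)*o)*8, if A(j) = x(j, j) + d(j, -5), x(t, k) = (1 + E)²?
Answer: -800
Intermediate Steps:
x(t, k) = 1 (x(t, k) = (1 - 2)² = (-1)² = 1)
A(j) = 1 + j
o = 100 (o = 10² = 100)
(A(N)*o)*8 = ((1 - 2)*100)*8 = -1*100*8 = -100*8 = -800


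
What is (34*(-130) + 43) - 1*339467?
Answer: -343844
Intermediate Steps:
(34*(-130) + 43) - 1*339467 = (-4420 + 43) - 339467 = -4377 - 339467 = -343844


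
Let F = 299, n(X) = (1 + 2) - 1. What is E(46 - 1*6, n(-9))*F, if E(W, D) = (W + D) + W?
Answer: 24518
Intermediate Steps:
n(X) = 2 (n(X) = 3 - 1 = 2)
E(W, D) = D + 2*W (E(W, D) = (D + W) + W = D + 2*W)
E(46 - 1*6, n(-9))*F = (2 + 2*(46 - 1*6))*299 = (2 + 2*(46 - 6))*299 = (2 + 2*40)*299 = (2 + 80)*299 = 82*299 = 24518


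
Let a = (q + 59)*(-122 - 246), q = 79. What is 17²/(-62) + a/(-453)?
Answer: 1005897/9362 ≈ 107.44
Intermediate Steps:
a = -50784 (a = (79 + 59)*(-122 - 246) = 138*(-368) = -50784)
17²/(-62) + a/(-453) = 17²/(-62) - 50784/(-453) = 289*(-1/62) - 50784*(-1/453) = -289/62 + 16928/151 = 1005897/9362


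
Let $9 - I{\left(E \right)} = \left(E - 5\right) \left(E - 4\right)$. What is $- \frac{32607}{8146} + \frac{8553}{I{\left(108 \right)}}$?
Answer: $- \frac{418665459}{87186638} \approx -4.8019$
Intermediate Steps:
$I{\left(E \right)} = 9 - \left(-5 + E\right) \left(-4 + E\right)$ ($I{\left(E \right)} = 9 - \left(E - 5\right) \left(E - 4\right) = 9 - \left(-5 + E\right) \left(E - 4\right) = 9 - \left(-5 + E\right) \left(-4 + E\right)$)
$- \frac{32607}{8146} + \frac{8553}{I{\left(108 \right)}} = - \frac{32607}{8146} + \frac{8553}{-11 - 108^{2} + 9 \cdot 108} = \left(-32607\right) \frac{1}{8146} + \frac{8553}{-11 - 11664 + 972} = - \frac{32607}{8146} + \frac{8553}{-11 - 11664 + 972} = - \frac{32607}{8146} + \frac{8553}{-10703} = - \frac{32607}{8146} + 8553 \left(- \frac{1}{10703}\right) = - \frac{32607}{8146} - \frac{8553}{10703} = - \frac{418665459}{87186638}$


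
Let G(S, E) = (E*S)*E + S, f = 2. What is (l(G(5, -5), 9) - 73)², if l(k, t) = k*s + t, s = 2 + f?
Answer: 207936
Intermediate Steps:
s = 4 (s = 2 + 2 = 4)
G(S, E) = S + S*E² (G(S, E) = S*E² + S = S + S*E²)
l(k, t) = t + 4*k (l(k, t) = k*4 + t = 4*k + t = t + 4*k)
(l(G(5, -5), 9) - 73)² = ((9 + 4*(5*(1 + (-5)²))) - 73)² = ((9 + 4*(5*(1 + 25))) - 73)² = ((9 + 4*(5*26)) - 73)² = ((9 + 4*130) - 73)² = ((9 + 520) - 73)² = (529 - 73)² = 456² = 207936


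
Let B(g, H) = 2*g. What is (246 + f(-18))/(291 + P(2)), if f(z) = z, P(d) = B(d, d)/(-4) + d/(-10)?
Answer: 380/483 ≈ 0.78675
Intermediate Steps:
P(d) = -3*d/5 (P(d) = (2*d)/(-4) + d/(-10) = (2*d)*(-¼) + d*(-⅒) = -d/2 - d/10 = -3*d/5)
(246 + f(-18))/(291 + P(2)) = (246 - 18)/(291 - ⅗*2) = 228/(291 - 6/5) = 228/(1449/5) = 228*(5/1449) = 380/483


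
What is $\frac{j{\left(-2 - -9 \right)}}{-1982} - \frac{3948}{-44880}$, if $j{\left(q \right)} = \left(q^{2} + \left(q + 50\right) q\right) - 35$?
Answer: $- \frac{446271}{3706340} \approx -0.12041$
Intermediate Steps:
$j{\left(q \right)} = -35 + q^{2} + q \left(50 + q\right)$ ($j{\left(q \right)} = \left(q^{2} + \left(50 + q\right) q\right) - 35 = \left(q^{2} + q \left(50 + q\right)\right) - 35 = -35 + q^{2} + q \left(50 + q\right)$)
$\frac{j{\left(-2 - -9 \right)}}{-1982} - \frac{3948}{-44880} = \frac{-35 + 2 \left(-2 - -9\right)^{2} + 50 \left(-2 - -9\right)}{-1982} - \frac{3948}{-44880} = \left(-35 + 2 \left(-2 + 9\right)^{2} + 50 \left(-2 + 9\right)\right) \left(- \frac{1}{1982}\right) - - \frac{329}{3740} = \left(-35 + 2 \cdot 7^{2} + 50 \cdot 7\right) \left(- \frac{1}{1982}\right) + \frac{329}{3740} = \left(-35 + 2 \cdot 49 + 350\right) \left(- \frac{1}{1982}\right) + \frac{329}{3740} = \left(-35 + 98 + 350\right) \left(- \frac{1}{1982}\right) + \frac{329}{3740} = 413 \left(- \frac{1}{1982}\right) + \frac{329}{3740} = - \frac{413}{1982} + \frac{329}{3740} = - \frac{446271}{3706340}$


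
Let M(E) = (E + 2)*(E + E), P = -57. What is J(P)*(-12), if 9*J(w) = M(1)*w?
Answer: 456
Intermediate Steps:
M(E) = 2*E*(2 + E) (M(E) = (2 + E)*(2*E) = 2*E*(2 + E))
J(w) = 2*w/3 (J(w) = ((2*1*(2 + 1))*w)/9 = ((2*1*3)*w)/9 = (6*w)/9 = 2*w/3)
J(P)*(-12) = ((2/3)*(-57))*(-12) = -38*(-12) = 456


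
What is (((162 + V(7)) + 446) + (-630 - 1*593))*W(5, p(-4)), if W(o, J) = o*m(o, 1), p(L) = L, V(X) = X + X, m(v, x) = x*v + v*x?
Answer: -30050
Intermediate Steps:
m(v, x) = 2*v*x (m(v, x) = v*x + v*x = 2*v*x)
V(X) = 2*X
W(o, J) = 2*o² (W(o, J) = o*(2*o*1) = o*(2*o) = 2*o²)
(((162 + V(7)) + 446) + (-630 - 1*593))*W(5, p(-4)) = (((162 + 2*7) + 446) + (-630 - 1*593))*(2*5²) = (((162 + 14) + 446) + (-630 - 593))*(2*25) = ((176 + 446) - 1223)*50 = (622 - 1223)*50 = -601*50 = -30050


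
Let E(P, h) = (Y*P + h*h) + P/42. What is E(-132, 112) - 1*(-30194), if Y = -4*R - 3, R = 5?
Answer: 320396/7 ≈ 45771.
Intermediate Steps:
Y = -23 (Y = -4*5 - 3 = -20 - 3 = -23)
E(P, h) = h² - 965*P/42 (E(P, h) = (-23*P + h*h) + P/42 = (-23*P + h²) + P*(1/42) = (h² - 23*P) + P/42 = h² - 965*P/42)
E(-132, 112) - 1*(-30194) = (112² - 965/42*(-132)) - 1*(-30194) = (12544 + 21230/7) + 30194 = 109038/7 + 30194 = 320396/7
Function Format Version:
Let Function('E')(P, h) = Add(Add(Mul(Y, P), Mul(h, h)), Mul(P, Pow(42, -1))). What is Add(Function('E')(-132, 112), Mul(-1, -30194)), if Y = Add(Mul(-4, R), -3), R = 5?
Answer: Rational(320396, 7) ≈ 45771.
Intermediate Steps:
Y = -23 (Y = Add(Mul(-4, 5), -3) = Add(-20, -3) = -23)
Function('E')(P, h) = Add(Pow(h, 2), Mul(Rational(-965, 42), P)) (Function('E')(P, h) = Add(Add(Mul(-23, P), Mul(h, h)), Mul(P, Pow(42, -1))) = Add(Add(Mul(-23, P), Pow(h, 2)), Mul(P, Rational(1, 42))) = Add(Add(Pow(h, 2), Mul(-23, P)), Mul(Rational(1, 42), P)) = Add(Pow(h, 2), Mul(Rational(-965, 42), P)))
Add(Function('E')(-132, 112), Mul(-1, -30194)) = Add(Add(Pow(112, 2), Mul(Rational(-965, 42), -132)), Mul(-1, -30194)) = Add(Add(12544, Rational(21230, 7)), 30194) = Add(Rational(109038, 7), 30194) = Rational(320396, 7)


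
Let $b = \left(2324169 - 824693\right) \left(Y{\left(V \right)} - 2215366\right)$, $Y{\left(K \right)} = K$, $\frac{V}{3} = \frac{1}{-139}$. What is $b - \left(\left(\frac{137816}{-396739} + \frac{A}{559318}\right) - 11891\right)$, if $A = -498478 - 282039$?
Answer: $- \frac{14637451141723916300156231}{4406364813754} \approx -3.3219 \cdot 10^{12}$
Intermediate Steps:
$A = -780517$
$V = - \frac{3}{139}$ ($V = \frac{3}{-139} = 3 \left(- \frac{1}{139}\right) = - \frac{3}{139} \approx -0.021583$)
$b = - \frac{461742457100452}{139}$ ($b = \left(2324169 - 824693\right) \left(- \frac{3}{139} - 2215366\right) = 1499476 \left(- \frac{307935877}{139}\right) = - \frac{461742457100452}{139} \approx -3.3219 \cdot 10^{12}$)
$b - \left(\left(\frac{137816}{-396739} + \frac{A}{559318}\right) - 11891\right) = - \frac{461742457100452}{139} - \left(\left(\frac{137816}{-396739} - \frac{780517}{559318}\right) - 11891\right) = - \frac{461742457100452}{139} - \left(\left(137816 \left(- \frac{1}{396739}\right) - \frac{780517}{559318}\right) - 11891\right) = - \frac{461742457100452}{139} - \left(\left(- \frac{19688}{56677} - \frac{780517}{559318}\right) - 11891\right) = - \frac{461742457100452}{139} - \left(- \frac{55249214793}{31700466286} - 11891\right) = - \frac{461742457100452}{139} - - \frac{377005493821619}{31700466286} = - \frac{461742457100452}{139} + \frac{377005493821619}{31700466286} = - \frac{14637451141723916300156231}{4406364813754}$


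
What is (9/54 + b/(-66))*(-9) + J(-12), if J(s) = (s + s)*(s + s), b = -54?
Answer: 12477/22 ≈ 567.14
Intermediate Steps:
J(s) = 4*s**2 (J(s) = (2*s)*(2*s) = 4*s**2)
(9/54 + b/(-66))*(-9) + J(-12) = (9/54 - 54/(-66))*(-9) + 4*(-12)**2 = (9*(1/54) - 54*(-1/66))*(-9) + 4*144 = (1/6 + 9/11)*(-9) + 576 = (65/66)*(-9) + 576 = -195/22 + 576 = 12477/22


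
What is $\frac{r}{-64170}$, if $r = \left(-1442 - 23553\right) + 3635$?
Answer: $\frac{712}{2139} \approx 0.33287$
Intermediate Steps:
$r = -21360$ ($r = -24995 + 3635 = -21360$)
$\frac{r}{-64170} = - \frac{21360}{-64170} = \left(-21360\right) \left(- \frac{1}{64170}\right) = \frac{712}{2139}$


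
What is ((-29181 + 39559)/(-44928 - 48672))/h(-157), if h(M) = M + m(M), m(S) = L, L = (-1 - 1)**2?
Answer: 5189/7160400 ≈ 0.00072468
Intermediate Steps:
L = 4 (L = (-2)**2 = 4)
m(S) = 4
h(M) = 4 + M (h(M) = M + 4 = 4 + M)
((-29181 + 39559)/(-44928 - 48672))/h(-157) = ((-29181 + 39559)/(-44928 - 48672))/(4 - 157) = (10378/(-93600))/(-153) = (10378*(-1/93600))*(-1/153) = -5189/46800*(-1/153) = 5189/7160400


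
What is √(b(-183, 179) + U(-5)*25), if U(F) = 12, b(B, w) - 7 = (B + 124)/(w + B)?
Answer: 3*√143/2 ≈ 17.937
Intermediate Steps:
b(B, w) = 7 + (124 + B)/(B + w) (b(B, w) = 7 + (B + 124)/(w + B) = 7 + (124 + B)/(B + w))
√(b(-183, 179) + U(-5)*25) = √((124 + 7*179 + 8*(-183))/(-183 + 179) + 12*25) = √((124 + 1253 - 1464)/(-4) + 300) = √(-¼*(-87) + 300) = √(87/4 + 300) = √(1287/4) = 3*√143/2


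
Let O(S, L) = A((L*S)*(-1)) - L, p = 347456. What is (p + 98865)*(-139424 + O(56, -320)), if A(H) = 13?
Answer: -62079234211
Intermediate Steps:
O(S, L) = 13 - L
(p + 98865)*(-139424 + O(56, -320)) = (347456 + 98865)*(-139424 + (13 - 1*(-320))) = 446321*(-139424 + (13 + 320)) = 446321*(-139424 + 333) = 446321*(-139091) = -62079234211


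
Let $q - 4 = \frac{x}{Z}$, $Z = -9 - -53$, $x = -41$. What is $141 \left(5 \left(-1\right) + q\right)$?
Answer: $- \frac{11985}{44} \approx -272.39$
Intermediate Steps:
$Z = 44$ ($Z = -9 + 53 = 44$)
$q = \frac{135}{44}$ ($q = 4 - \frac{41}{44} = \frac{135}{44} \approx 3.0682$)
$141 \left(5 \left(-1\right) + q\right) = 141 \left(5 \left(-1\right) + \frac{135}{44}\right) = 141 \left(-5 + \frac{135}{44}\right) = 141 \left(- \frac{85}{44}\right) = - \frac{11985}{44}$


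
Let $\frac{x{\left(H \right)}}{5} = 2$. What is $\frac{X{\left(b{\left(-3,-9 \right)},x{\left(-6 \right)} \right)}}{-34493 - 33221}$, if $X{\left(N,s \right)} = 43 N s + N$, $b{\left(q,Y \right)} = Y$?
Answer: $\frac{3879}{67714} \approx 0.057285$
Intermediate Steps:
$x{\left(H \right)} = 10$ ($x{\left(H \right)} = 5 \cdot 2 = 10$)
$X{\left(N,s \right)} = N + 43 N s$ ($X{\left(N,s \right)} = 43 N s + N = N + 43 N s$)
$\frac{X{\left(b{\left(-3,-9 \right)},x{\left(-6 \right)} \right)}}{-34493 - 33221} = \frac{\left(-9\right) \left(1 + 43 \cdot 10\right)}{-34493 - 33221} = \frac{\left(-9\right) \left(1 + 430\right)}{-34493 - 33221} = \frac{\left(-9\right) 431}{-67714} = \left(-3879\right) \left(- \frac{1}{67714}\right) = \frac{3879}{67714}$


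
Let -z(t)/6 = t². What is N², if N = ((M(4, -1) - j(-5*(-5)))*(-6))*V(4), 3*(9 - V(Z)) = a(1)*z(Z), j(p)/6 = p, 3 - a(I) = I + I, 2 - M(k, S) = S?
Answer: 1307690244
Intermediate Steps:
M(k, S) = 2 - S
a(I) = 3 - 2*I (a(I) = 3 - (I + I) = 3 - 2*I)
z(t) = -6*t²
j(p) = 6*p
V(Z) = 9 + 2*Z² (V(Z) = 9 - (3 - 2*1)*(-6*Z²)/3 = 9 - (3 - 2)*(-6*Z²)/3 = 9 - (-6*Z²)/3 = 9 - (-2)*Z² = 9 + 2*Z²)
N = 36162 (N = (((2 - 1*(-1)) - 6*(-5*(-5)))*(-6))*(9 + 2*4²) = (((2 + 1) - 6*25)*(-6))*(9 + 2*16) = ((3 - 1*150)*(-6))*(9 + 32) = ((3 - 150)*(-6))*41 = -147*(-6)*41 = 882*41 = 36162)
N² = 36162² = 1307690244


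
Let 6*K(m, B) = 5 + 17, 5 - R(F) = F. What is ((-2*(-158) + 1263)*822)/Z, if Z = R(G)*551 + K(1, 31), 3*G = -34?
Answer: 1946907/13505 ≈ 144.16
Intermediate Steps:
G = -34/3 (G = (⅓)*(-34) = -34/3 ≈ -11.333)
R(F) = 5 - F
K(m, B) = 11/3 (K(m, B) = (5 + 17)/6 = (⅙)*22 = 11/3)
Z = 27010/3 (Z = (5 - 1*(-34/3))*551 + 11/3 = (5 + 34/3)*551 + 11/3 = (49/3)*551 + 11/3 = 26999/3 + 11/3 = 27010/3 ≈ 9003.3)
((-2*(-158) + 1263)*822)/Z = ((-2*(-158) + 1263)*822)/(27010/3) = ((316 + 1263)*822)*(3/27010) = (1579*822)*(3/27010) = 1297938*(3/27010) = 1946907/13505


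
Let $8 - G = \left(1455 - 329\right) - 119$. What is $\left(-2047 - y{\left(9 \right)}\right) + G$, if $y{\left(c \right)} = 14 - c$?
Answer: $-3051$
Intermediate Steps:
$G = -999$ ($G = 8 - \left(\left(1455 - 329\right) - 119\right) = 8 - \left(1126 - 119\right) = 8 - 1007 = -999$)
$\left(-2047 - y{\left(9 \right)}\right) + G = \left(-2047 - \left(14 - 9\right)\right) - 999 = \left(-2047 - 5\right) - 999 = -2052 - 999 = -3051$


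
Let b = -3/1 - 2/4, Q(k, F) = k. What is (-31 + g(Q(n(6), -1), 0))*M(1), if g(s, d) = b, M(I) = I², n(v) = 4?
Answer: -69/2 ≈ -34.500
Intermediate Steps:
b = -7/2 (b = -3*1 - 2*¼ = -3 - ½ = -7/2 ≈ -3.5000)
g(s, d) = -7/2
(-31 + g(Q(n(6), -1), 0))*M(1) = (-31 - 7/2)*1² = -69/2*1 = -69/2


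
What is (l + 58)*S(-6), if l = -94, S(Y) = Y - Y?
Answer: 0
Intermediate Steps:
S(Y) = 0
(l + 58)*S(-6) = (-94 + 58)*0 = -36*0 = 0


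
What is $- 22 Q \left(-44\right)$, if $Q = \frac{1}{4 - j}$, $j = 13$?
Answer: $- \frac{968}{9} \approx -107.56$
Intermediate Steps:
$Q = - \frac{1}{9}$ ($Q = \frac{1}{4 - 13} = \frac{1}{-9} = - \frac{1}{9} \approx -0.11111$)
$- 22 Q \left(-44\right) = \left(-22\right) \left(- \frac{1}{9}\right) \left(-44\right) = \frac{22}{9} \left(-44\right) = - \frac{968}{9}$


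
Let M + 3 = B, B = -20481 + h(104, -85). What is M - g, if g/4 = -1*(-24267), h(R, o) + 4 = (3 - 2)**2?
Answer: -117555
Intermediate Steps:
h(R, o) = -3 (h(R, o) = -4 + (3 - 2)**2 = -4 + 1**2 = -4 + 1 = -3)
g = 97068 (g = 4*(-1*(-24267)) = 4*24267 = 97068)
B = -20484 (B = -20481 - 3 = -20484)
M = -20487 (M = -3 - 20484 = -20487)
M - g = -20487 - 1*97068 = -20487 - 97068 = -117555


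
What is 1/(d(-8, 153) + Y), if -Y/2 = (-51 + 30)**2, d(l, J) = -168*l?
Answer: 1/462 ≈ 0.0021645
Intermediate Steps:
Y = -882 (Y = -2*(-51 + 30)**2 = -2*(-21)**2 = -2*441 = -882)
1/(d(-8, 153) + Y) = 1/(-168*(-8) - 882) = 1/(1344 - 882) = 1/462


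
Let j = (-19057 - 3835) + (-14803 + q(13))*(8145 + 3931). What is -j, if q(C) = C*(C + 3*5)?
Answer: 174388256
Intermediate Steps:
q(C) = C*(15 + C) (q(C) = C*(C + 15) = C*(15 + C))
j = -174388256 (j = (-19057 - 3835) + (-14803 + 13*(15 + 13))*(8145 + 3931) = -22892 + (-14803 + 13*28)*12076 = -22892 + (-14803 + 364)*12076 = -22892 - 14439*12076 = -22892 - 174365364 = -174388256)
-j = -1*(-174388256) = 174388256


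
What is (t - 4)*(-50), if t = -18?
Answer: 1100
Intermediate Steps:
(t - 4)*(-50) = (-18 - 4)*(-50) = -22*(-50) = 1100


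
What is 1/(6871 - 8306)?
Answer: -1/1435 ≈ -0.00069686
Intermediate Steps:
1/(6871 - 8306) = 1/(-1435) = -1/1435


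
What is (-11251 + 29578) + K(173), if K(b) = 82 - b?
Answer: 18236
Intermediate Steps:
(-11251 + 29578) + K(173) = (-11251 + 29578) + (82 - 1*173) = 18327 + (82 - 173) = 18327 - 91 = 18236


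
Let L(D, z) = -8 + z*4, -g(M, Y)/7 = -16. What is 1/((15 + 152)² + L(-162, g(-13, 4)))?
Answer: 1/28329 ≈ 3.5300e-5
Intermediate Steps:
g(M, Y) = 112 (g(M, Y) = -7*(-16) = 112)
L(D, z) = -8 + 4*z
1/((15 + 152)² + L(-162, g(-13, 4))) = 1/((15 + 152)² + (-8 + 4*112)) = 1/(167² + (-8 + 448)) = 1/(27889 + 440) = 1/28329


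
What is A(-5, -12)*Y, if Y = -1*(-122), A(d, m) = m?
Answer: -1464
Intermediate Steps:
Y = 122
A(-5, -12)*Y = -12*122 = -1464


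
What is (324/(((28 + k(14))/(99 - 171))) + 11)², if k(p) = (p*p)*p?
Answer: 39601/5929 ≈ 6.6792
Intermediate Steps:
k(p) = p³ (k(p) = p²*p = p³)
(324/(((28 + k(14))/(99 - 171))) + 11)² = (324/(((28 + 14³)/(99 - 171))) + 11)² = (324/(((28 + 2744)/(-72))) + 11)² = (324/((2772*(-1/72))) + 11)² = (324/(-77/2) + 11)² = (324*(-2/77) + 11)² = (-648/77 + 11)² = (199/77)² = 39601/5929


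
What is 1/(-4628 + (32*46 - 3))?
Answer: -1/3159 ≈ -0.00031656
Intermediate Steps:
1/(-4628 + (32*46 - 3)) = 1/(-4628 + (1472 - 3)) = 1/(-4628 + 1469) = 1/(-3159) = -1/3159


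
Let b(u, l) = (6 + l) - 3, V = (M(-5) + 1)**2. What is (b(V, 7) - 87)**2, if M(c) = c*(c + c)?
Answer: 5929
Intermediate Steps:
M(c) = 2*c**2 (M(c) = c*(2*c) = 2*c**2)
V = 2601 (V = (2*(-5)**2 + 1)**2 = (2*25 + 1)**2 = (50 + 1)**2 = 51**2 = 2601)
b(u, l) = 3 + l
(b(V, 7) - 87)**2 = ((3 + 7) - 87)**2 = (10 - 87)**2 = (-77)**2 = 5929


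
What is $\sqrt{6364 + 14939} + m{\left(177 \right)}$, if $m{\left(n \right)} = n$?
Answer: $177 + 9 \sqrt{263} \approx 322.96$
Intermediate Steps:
$\sqrt{6364 + 14939} + m{\left(177 \right)} = \sqrt{6364 + 14939} + 177 = \sqrt{21303} + 177 = 9 \sqrt{263} + 177 = 177 + 9 \sqrt{263}$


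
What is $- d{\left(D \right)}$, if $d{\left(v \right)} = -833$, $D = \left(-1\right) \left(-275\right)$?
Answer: $833$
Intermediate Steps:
$D = 275$
$- d{\left(D \right)} = \left(-1\right) \left(-833\right) = 833$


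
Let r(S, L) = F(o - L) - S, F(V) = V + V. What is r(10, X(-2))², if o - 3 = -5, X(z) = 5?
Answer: 576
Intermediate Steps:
o = -2 (o = 3 - 5 = -2)
F(V) = 2*V
r(S, L) = -4 - S - 2*L (r(S, L) = 2*(-2 - L) - S = (-4 - 2*L) - S = -4 - S - 2*L)
r(10, X(-2))² = (-4 - 1*10 - 2*5)² = (-4 - 10 - 10)² = (-24)² = 576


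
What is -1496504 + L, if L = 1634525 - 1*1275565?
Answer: -1137544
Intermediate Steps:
L = 358960 (L = 1634525 - 1275565 = 358960)
-1496504 + L = -1496504 + 358960 = -1137544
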